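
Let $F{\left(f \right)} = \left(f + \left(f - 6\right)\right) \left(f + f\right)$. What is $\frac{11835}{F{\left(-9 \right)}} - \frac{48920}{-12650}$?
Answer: $\frac{1898291}{60720} \approx 31.263$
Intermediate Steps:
$F{\left(f \right)} = 2 f \left(-6 + 2 f\right)$ ($F{\left(f \right)} = \left(f + \left(-6 + f\right)\right) 2 f = \left(-6 + 2 f\right) 2 f = 2 f \left(-6 + 2 f\right)$)
$\frac{11835}{F{\left(-9 \right)}} - \frac{48920}{-12650} = \frac{11835}{4 \left(-9\right) \left(-3 - 9\right)} - \frac{48920}{-12650} = \frac{11835}{4 \left(-9\right) \left(-12\right)} - - \frac{4892}{1265} = \frac{11835}{432} + \frac{4892}{1265} = 11835 \cdot \frac{1}{432} + \frac{4892}{1265} = \frac{1315}{48} + \frac{4892}{1265} = \frac{1898291}{60720}$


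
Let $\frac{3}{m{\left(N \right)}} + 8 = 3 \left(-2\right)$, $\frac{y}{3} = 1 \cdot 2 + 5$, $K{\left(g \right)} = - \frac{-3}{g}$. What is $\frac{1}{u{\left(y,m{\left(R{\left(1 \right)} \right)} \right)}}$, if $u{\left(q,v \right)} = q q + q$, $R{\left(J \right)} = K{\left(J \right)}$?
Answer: $\frac{1}{462} \approx 0.0021645$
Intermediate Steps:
$K{\left(g \right)} = \frac{3}{g}$
$R{\left(J \right)} = \frac{3}{J}$
$y = 21$ ($y = 3 \left(1 \cdot 2 + 5\right) = 3 \left(2 + 5\right) = 3 \cdot 7 = 21$)
$m{\left(N \right)} = - \frac{3}{14}$ ($m{\left(N \right)} = \frac{3}{-8 + 3 \left(-2\right)} = \frac{3}{-8 - 6} = \frac{3}{-14} = 3 \left(- \frac{1}{14}\right) = - \frac{3}{14}$)
$u{\left(q,v \right)} = q + q^{2}$ ($u{\left(q,v \right)} = q^{2} + q = q + q^{2}$)
$\frac{1}{u{\left(y,m{\left(R{\left(1 \right)} \right)} \right)}} = \frac{1}{21 \left(1 + 21\right)} = \frac{1}{21 \cdot 22} = \frac{1}{462}$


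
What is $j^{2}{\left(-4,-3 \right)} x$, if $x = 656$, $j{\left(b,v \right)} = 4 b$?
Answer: $167936$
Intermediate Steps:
$j^{2}{\left(-4,-3 \right)} x = \left(4 \left(-4\right)\right)^{2} \cdot 656 = \left(-16\right)^{2} \cdot 656 = 256 \cdot 656 = 167936$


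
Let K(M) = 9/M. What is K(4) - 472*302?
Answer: -570167/4 ≈ -1.4254e+5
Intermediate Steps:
K(4) - 472*302 = 9/4 - 472*302 = 9*(¼) - 142544 = 9/4 - 142544 = -570167/4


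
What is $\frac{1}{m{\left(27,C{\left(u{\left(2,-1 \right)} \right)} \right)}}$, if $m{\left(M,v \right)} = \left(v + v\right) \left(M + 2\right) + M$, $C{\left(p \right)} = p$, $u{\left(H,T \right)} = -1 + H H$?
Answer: $\frac{1}{201} \approx 0.0049751$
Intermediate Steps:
$u{\left(H,T \right)} = -1 + H^{2}$
$m{\left(M,v \right)} = M + 2 v \left(2 + M\right)$ ($m{\left(M,v \right)} = 2 v \left(2 + M\right) + M = M + 2 v \left(2 + M\right)$)
$\frac{1}{m{\left(27,C{\left(u{\left(2,-1 \right)} \right)} \right)}} = \frac{1}{27 + 4 \left(-1 + 2^{2}\right) + 2 \cdot 27 \left(-1 + 2^{2}\right)} = \frac{1}{27 + 4 \left(-1 + 4\right) + 2 \cdot 27 \left(-1 + 4\right)} = \frac{1}{27 + 4 \cdot 3 + 2 \cdot 27 \cdot 3} = \frac{1}{27 + 12 + 162} = \frac{1}{201}$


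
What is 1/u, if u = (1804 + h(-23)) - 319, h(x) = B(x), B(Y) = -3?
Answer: 1/1482 ≈ 0.00067476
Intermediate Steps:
h(x) = -3
u = 1482 (u = (1804 - 3) - 319 = 1801 - 319 = 1482)
1/u = 1/1482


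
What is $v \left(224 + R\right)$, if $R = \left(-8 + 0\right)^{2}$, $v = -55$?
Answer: $-15840$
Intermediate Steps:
$R = 64$ ($R = \left(-8\right)^{2} = 64$)
$v \left(224 + R\right) = - 55 \left(224 + 64\right) = \left(-55\right) 288 = -15840$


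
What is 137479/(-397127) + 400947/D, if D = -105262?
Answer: -173698193767/41802382274 ≈ -4.1552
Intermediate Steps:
137479/(-397127) + 400947/D = 137479/(-397127) + 400947/(-105262) = 137479*(-1/397127) + 400947*(-1/105262) = -137479/397127 - 400947/105262 = -173698193767/41802382274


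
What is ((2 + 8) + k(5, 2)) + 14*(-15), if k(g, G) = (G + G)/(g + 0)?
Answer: -996/5 ≈ -199.20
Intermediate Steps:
k(g, G) = 2*G/g (k(g, G) = (2*G)/g = 2*G/g)
((2 + 8) + k(5, 2)) + 14*(-15) = ((2 + 8) + 2*2/5) + 14*(-15) = (10 + 2*2*(1/5)) - 210 = (10 + 4/5) - 210 = 54/5 - 210 = -996/5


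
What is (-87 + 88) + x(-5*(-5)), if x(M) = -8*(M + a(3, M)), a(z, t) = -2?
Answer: -183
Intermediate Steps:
x(M) = 16 - 8*M (x(M) = -8*(M - 2) = -8*(-2 + M) = 16 - 8*M)
(-87 + 88) + x(-5*(-5)) = (-87 + 88) + (16 - (-40)*(-5)) = 1 + (16 - 8*25) = 1 + (16 - 200) = 1 - 184 = -183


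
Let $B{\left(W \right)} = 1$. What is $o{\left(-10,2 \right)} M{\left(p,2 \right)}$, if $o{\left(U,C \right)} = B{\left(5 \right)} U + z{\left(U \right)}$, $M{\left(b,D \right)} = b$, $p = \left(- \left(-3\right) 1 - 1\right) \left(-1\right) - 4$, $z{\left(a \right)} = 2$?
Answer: $48$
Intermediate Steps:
$p = -6$ ($p = \left(\left(-1\right) \left(-3\right) - 1\right) \left(-1\right) - 4 = \left(3 - 1\right) \left(-1\right) - 4 = 2 \left(-1\right) - 4 = -2 - 4 = -6$)
$o{\left(U,C \right)} = 2 + U$ ($o{\left(U,C \right)} = 1 U + 2 = U + 2 = 2 + U$)
$o{\left(-10,2 \right)} M{\left(p,2 \right)} = \left(2 - 10\right) \left(-6\right) = \left(-8\right) \left(-6\right) = 48$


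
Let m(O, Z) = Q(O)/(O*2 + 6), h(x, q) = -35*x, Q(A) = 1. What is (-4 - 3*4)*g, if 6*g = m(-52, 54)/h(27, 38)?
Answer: -4/138915 ≈ -2.8795e-5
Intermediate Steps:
m(O, Z) = 1/(6 + 2*O) (m(O, Z) = 1/(O*2 + 6) = 1/(2*O + 6) = 1/(6 + 2*O))
g = 1/555660 (g = ((1/(2*(3 - 52)))/((-35*27)))/6 = (((½)/(-49))/(-945))/6 = (((½)*(-1/49))*(-1/945))/6 = (-1/98*(-1/945))/6 = (⅙)*(1/92610) = 1/555660 ≈ 1.7997e-6)
(-4 - 3*4)*g = (-4 - 3*4)*(1/555660) = (-4 - 12)*(1/555660) = -16*1/555660 = -4/138915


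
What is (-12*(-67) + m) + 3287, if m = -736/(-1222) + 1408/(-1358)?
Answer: 1697048807/414869 ≈ 4090.6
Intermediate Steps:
m = -180272/414869 (m = -736*(-1/1222) + 1408*(-1/1358) = 368/611 - 704/679 = -180272/414869 ≈ -0.43453)
(-12*(-67) + m) + 3287 = (-12*(-67) - 180272/414869) + 3287 = (804 - 180272/414869) + 3287 = 333374404/414869 + 3287 = 1697048807/414869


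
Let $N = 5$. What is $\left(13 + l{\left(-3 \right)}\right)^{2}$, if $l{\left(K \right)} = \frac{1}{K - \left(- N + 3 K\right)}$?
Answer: $\frac{20736}{121} \approx 171.37$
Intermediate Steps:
$l{\left(K \right)} = \frac{1}{5 - 2 K}$ ($l{\left(K \right)} = \frac{1}{K - \left(-5 + 3 K\right)} = \frac{1}{5 - 2 K}$)
$\left(13 + l{\left(-3 \right)}\right)^{2} = \left(13 - \frac{1}{-5 + 2 \left(-3\right)}\right)^{2} = \left(13 - \frac{1}{-5 - 6}\right)^{2} = \left(13 - \frac{1}{-11}\right)^{2} = \left(13 - - \frac{1}{11}\right)^{2} = \left(13 + \frac{1}{11}\right)^{2} = \left(\frac{144}{11}\right)^{2} = \frac{20736}{121}$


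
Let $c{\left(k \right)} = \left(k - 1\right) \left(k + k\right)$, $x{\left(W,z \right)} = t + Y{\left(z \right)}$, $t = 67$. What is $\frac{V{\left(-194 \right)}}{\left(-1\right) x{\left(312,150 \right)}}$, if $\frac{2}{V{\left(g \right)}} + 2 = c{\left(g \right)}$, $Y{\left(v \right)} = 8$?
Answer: $- \frac{1}{2837175} \approx -3.5246 \cdot 10^{-7}$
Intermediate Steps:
$x{\left(W,z \right)} = 75$ ($x{\left(W,z \right)} = 67 + 8 = 75$)
$c{\left(k \right)} = 2 k \left(-1 + k\right)$ ($c{\left(k \right)} = \left(-1 + k\right) 2 k = 2 k \left(-1 + k\right)$)
$V{\left(g \right)} = \frac{2}{-2 + 2 g \left(-1 + g\right)}$
$\frac{V{\left(-194 \right)}}{\left(-1\right) x{\left(312,150 \right)}} = \frac{1}{\left(-1 - 194 \left(-1 - 194\right)\right) \left(\left(-1\right) 75\right)} = \frac{1}{\left(-1 - -37830\right) \left(-75\right)} = \frac{1}{-1 + 37830} \left(- \frac{1}{75}\right) = \frac{1}{37829} \left(- \frac{1}{75}\right) = - \frac{1}{2837175}$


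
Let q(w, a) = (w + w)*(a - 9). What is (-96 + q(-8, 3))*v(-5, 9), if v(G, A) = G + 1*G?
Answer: 0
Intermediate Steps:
v(G, A) = 2*G (v(G, A) = G + G = 2*G)
q(w, a) = 2*w*(-9 + a) (q(w, a) = (2*w)*(-9 + a) = 2*w*(-9 + a))
(-96 + q(-8, 3))*v(-5, 9) = (-96 + 2*(-8)*(-9 + 3))*(2*(-5)) = (-96 + 2*(-8)*(-6))*(-10) = (-96 + 96)*(-10) = 0*(-10) = 0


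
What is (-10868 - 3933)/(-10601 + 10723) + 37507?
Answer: 4561053/122 ≈ 37386.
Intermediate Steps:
(-10868 - 3933)/(-10601 + 10723) + 37507 = -14801/122 + 37507 = 4561053/122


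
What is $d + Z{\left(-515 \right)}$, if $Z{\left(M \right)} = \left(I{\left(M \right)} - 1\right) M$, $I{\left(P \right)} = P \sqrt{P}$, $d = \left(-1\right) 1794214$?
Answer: $-1793699 + 265225 i \sqrt{515} \approx -1.7937 \cdot 10^{6} + 6.0189 \cdot 10^{6} i$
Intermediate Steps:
$d = -1794214$
$I{\left(P \right)} = P^{\frac{3}{2}}$
$Z{\left(M \right)} = M \left(-1 + M^{\frac{3}{2}}\right)$ ($Z{\left(M \right)} = \left(M^{\frac{3}{2}} - 1\right) M = \left(-1 + M^{\frac{3}{2}}\right) M = M \left(-1 + M^{\frac{3}{2}}\right)$)
$d + Z{\left(-515 \right)} = -1794214 + \left(\left(-515\right)^{\frac{5}{2}} - -515\right) = -1794214 + \left(265225 i \sqrt{515} + 515\right) = -1794214 + \left(515 + 265225 i \sqrt{515}\right) = -1793699 + 265225 i \sqrt{515}$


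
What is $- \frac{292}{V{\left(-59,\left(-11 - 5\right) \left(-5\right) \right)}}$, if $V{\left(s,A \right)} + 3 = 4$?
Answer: $-292$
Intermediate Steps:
$V{\left(s,A \right)} = 1$ ($V{\left(s,A \right)} = -3 + 4 = 1$)
$- \frac{292}{V{\left(-59,\left(-11 - 5\right) \left(-5\right) \right)}} = - \frac{292}{1} = \left(-292\right) 1 = -292$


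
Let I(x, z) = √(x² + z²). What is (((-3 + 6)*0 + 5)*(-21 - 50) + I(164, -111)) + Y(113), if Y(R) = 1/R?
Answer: -40114/113 + √39217 ≈ -156.96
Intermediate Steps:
(((-3 + 6)*0 + 5)*(-21 - 50) + I(164, -111)) + Y(113) = (((-3 + 6)*0 + 5)*(-21 - 50) + √(164² + (-111)²)) + 1/113 = ((3*0 + 5)*(-71) + √(26896 + 12321)) + 1/113 = ((0 + 5)*(-71) + √39217) + 1/113 = (5*(-71) + √39217) + 1/113 = (-355 + √39217) + 1/113 = -40114/113 + √39217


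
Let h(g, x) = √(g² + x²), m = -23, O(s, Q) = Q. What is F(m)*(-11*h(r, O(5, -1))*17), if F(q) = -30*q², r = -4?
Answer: 2967690*√17 ≈ 1.2236e+7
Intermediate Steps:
F(m)*(-11*h(r, O(5, -1))*17) = (-30*(-23)²)*(-11*√((-4)² + (-1)²)*17) = (-30*529)*(-11*√(16 + 1)*17) = -15870*(-11*√17)*17 = -(-2967690)*√17 = 2967690*√17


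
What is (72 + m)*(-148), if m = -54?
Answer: -2664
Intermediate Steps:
(72 + m)*(-148) = (72 - 54)*(-148) = 18*(-148) = -2664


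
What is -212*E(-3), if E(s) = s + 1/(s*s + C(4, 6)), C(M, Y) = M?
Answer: 8056/13 ≈ 619.69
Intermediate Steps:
E(s) = s + 1/(4 + s²) (E(s) = s + 1/(s*s + 4) = s + 1/(s² + 4) = s + 1/(4 + s²))
-212*E(-3) = -212*(1 + (-3)³ + 4*(-3))/(4 + (-3)²) = -212*(1 - 27 - 12)/(4 + 9) = -212*(-38)/13 = -212*(-38/13) = 8056/13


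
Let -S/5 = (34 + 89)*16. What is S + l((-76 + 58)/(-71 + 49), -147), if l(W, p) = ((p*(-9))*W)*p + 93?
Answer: -1857546/11 ≈ -1.6887e+5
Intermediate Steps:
l(W, p) = 93 - 9*W*p² (l(W, p) = ((-9*p)*W)*p + 93 = (-9*W*p)*p + 93 = -9*W*p² + 93 = 93 - 9*W*p²)
S = -9840 (S = -5*(34 + 89)*16 = -615*16 = -5*1968 = -9840)
S + l((-76 + 58)/(-71 + 49), -147) = -9840 + (93 - 9*(-76 + 58)/(-71 + 49)*(-147)²) = -9840 + (93 - 9*(-18/(-22))*21609) = -9840 + (93 - 9*(-18*(-1/22))*21609) = -9840 + (93 - 9*9/11*21609) = -9840 + (93 - 1750329/11) = -9840 - 1749306/11 = -1857546/11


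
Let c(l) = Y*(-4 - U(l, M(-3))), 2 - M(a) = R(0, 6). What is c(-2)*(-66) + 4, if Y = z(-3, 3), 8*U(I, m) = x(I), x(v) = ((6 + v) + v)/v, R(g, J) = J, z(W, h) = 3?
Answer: 3085/4 ≈ 771.25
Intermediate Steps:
M(a) = -4 (M(a) = 2 - 1*6 = 2 - 6 = -4)
x(v) = (6 + 2*v)/v
U(I, m) = ¼ + 3/(4*I) (U(I, m) = (2 + 6/I)/8 = ¼ + 3/(4*I))
Y = 3
c(l) = -12 - 3*(3 + l)/(4*l) (c(l) = 3*(-4 - (3 + l)/(4*l)) = -12 - 3*(3 + l)/(4*l))
c(-2)*(-66) + 4 = ((¾)*(-3 - 17*(-2))/(-2))*(-66) + 4 = ((¾)*(-½)*(-3 + 34))*(-66) + 4 = ((¾)*(-½)*31)*(-66) + 4 = -93/8*(-66) + 4 = 3069/4 + 4 = 3085/4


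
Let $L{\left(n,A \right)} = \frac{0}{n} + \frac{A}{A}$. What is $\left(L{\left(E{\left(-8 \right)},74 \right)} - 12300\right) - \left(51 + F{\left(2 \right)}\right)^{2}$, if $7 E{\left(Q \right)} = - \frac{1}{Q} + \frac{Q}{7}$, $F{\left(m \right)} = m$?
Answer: $-15108$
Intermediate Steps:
$E{\left(Q \right)} = - \frac{1}{7 Q} + \frac{Q}{49}$ ($E{\left(Q \right)} = \frac{- \frac{1}{Q} + \frac{Q}{7}}{7} = - \frac{1}{7 Q} + \frac{Q}{49}$)
$L{\left(n,A \right)} = 1$ ($L{\left(n,A \right)} = 0 + 1 = 1$)
$\left(L{\left(E{\left(-8 \right)},74 \right)} - 12300\right) - \left(51 + F{\left(2 \right)}\right)^{2} = \left(1 - 12300\right) - \left(51 + 2\right)^{2} = \left(1 - 12300\right) - 53^{2} = -12299 - 2809 = -15108$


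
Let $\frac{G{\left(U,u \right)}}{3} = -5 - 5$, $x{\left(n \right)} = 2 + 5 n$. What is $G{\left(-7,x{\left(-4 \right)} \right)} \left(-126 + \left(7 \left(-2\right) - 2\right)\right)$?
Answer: $4260$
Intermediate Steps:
$G{\left(U,u \right)} = -30$ ($G{\left(U,u \right)} = 3 \left(-5 - 5\right) = 3 \left(-10\right) = -30$)
$G{\left(-7,x{\left(-4 \right)} \right)} \left(-126 + \left(7 \left(-2\right) - 2\right)\right) = - 30 \left(-126 + \left(7 \left(-2\right) - 2\right)\right) = - 30 \left(-126 - 16\right) = \left(-30\right) \left(-142\right) = 4260$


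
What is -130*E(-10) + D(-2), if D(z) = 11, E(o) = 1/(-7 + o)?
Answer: 317/17 ≈ 18.647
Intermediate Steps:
-130*E(-10) + D(-2) = -130/(-7 - 10) + 11 = -130/(-17) + 11 = -130*(-1/17) + 11 = 130/17 + 11 = 317/17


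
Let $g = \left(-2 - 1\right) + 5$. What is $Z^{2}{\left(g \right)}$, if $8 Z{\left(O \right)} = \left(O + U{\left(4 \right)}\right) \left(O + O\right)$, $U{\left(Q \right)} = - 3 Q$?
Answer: $25$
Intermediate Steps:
$g = 2$ ($g = -3 + 5 = 2$)
$Z{\left(O \right)} = \frac{O \left(-12 + O\right)}{4}$ ($Z{\left(O \right)} = \frac{\left(O - 12\right) \left(O + O\right)}{8} = \frac{\left(O - 12\right) 2 O}{8} = \frac{\left(-12 + O\right) 2 O}{8} = \frac{2 O \left(-12 + O\right)}{8} = \frac{O \left(-12 + O\right)}{4}$)
$Z^{2}{\left(g \right)} = \left(\frac{1}{4} \cdot 2 \left(-12 + 2\right)\right)^{2} = \left(\frac{1}{4} \cdot 2 \left(-10\right)\right)^{2} = \left(-5\right)^{2} = 25$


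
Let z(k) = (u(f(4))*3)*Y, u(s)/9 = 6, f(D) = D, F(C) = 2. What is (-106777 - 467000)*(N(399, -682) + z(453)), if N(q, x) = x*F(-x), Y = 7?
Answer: 131968710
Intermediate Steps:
u(s) = 54 (u(s) = 9*6 = 54)
N(q, x) = 2*x (N(q, x) = x*2 = 2*x)
z(k) = 1134 (z(k) = (54*3)*7 = 162*7 = 1134)
(-106777 - 467000)*(N(399, -682) + z(453)) = (-106777 - 467000)*(2*(-682) + 1134) = -573777*(-1364 + 1134) = -573777*(-230) = 131968710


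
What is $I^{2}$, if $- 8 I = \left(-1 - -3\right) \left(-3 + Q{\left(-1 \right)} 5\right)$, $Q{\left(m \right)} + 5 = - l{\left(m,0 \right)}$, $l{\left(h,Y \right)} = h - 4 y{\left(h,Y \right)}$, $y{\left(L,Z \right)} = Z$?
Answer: $\frac{529}{16} \approx 33.063$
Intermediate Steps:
$l{\left(h,Y \right)} = h - 4 Y$
$Q{\left(m \right)} = -5 - m$ ($Q{\left(m \right)} = -5 - \left(m - 0\right) = -5 - \left(m + 0\right) = -5 - m$)
$I = \frac{23}{4}$ ($I = - \frac{\left(-1 - -3\right) \left(-3 + \left(-5 - -1\right) 5\right)}{8} = - \frac{\left(-1 + 3\right) \left(-3 + \left(-5 + 1\right) 5\right)}{8} = - \frac{2 \left(-3 - 20\right)}{8} = - \frac{2 \left(-23\right)}{8} = \left(- \frac{1}{8}\right) \left(-46\right) = \frac{23}{4} \approx 5.75$)
$I^{2} = \left(\frac{23}{4}\right)^{2} = \frac{529}{16}$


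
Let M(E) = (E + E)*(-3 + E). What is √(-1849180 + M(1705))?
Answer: 4*√247165 ≈ 1988.6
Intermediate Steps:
M(E) = 2*E*(-3 + E) (M(E) = (2*E)*(-3 + E) = 2*E*(-3 + E))
√(-1849180 + M(1705)) = √(-1849180 + 2*1705*(-3 + 1705)) = √(-1849180 + 2*1705*1702) = √(-1849180 + 5803820) = √3954640 = 4*√247165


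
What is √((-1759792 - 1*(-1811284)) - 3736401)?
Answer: I*√3684909 ≈ 1919.6*I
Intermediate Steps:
√((-1759792 - 1*(-1811284)) - 3736401) = √((-1759792 + 1811284) - 3736401) = √(51492 - 3736401) = √(-3684909) = I*√3684909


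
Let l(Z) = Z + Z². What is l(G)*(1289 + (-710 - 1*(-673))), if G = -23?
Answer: 633512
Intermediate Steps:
l(G)*(1289 + (-710 - 1*(-673))) = (-23*(1 - 23))*(1289 + (-710 - 1*(-673))) = (-23*(-22))*(1289 + (-710 + 673)) = 506*(1289 - 37) = 506*1252 = 633512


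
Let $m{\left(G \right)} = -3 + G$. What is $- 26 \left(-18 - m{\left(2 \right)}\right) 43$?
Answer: $19006$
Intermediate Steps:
$- 26 \left(-18 - m{\left(2 \right)}\right) 43 = - 26 \left(-18 - \left(-3 + 2\right)\right) 43 = - 26 \left(-18 - -1\right) 43 = - 26 \left(-18 + 1\right) 43 = \left(-26\right) \left(-17\right) 43 = 442 \cdot 43 = 19006$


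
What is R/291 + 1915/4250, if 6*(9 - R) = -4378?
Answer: 2217959/742050 ≈ 2.9890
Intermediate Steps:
R = 2216/3 (R = 9 - ⅙*(-4378) = 9 + 2189/3 = 2216/3 ≈ 738.67)
R/291 + 1915/4250 = (2216/3)/291 + 1915/4250 = (2216/3)*(1/291) + 1915*(1/4250) = 2216/873 + 383/850 = 2217959/742050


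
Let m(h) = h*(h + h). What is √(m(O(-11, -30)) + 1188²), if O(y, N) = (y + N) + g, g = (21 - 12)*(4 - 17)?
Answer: 2*√365318 ≈ 1208.8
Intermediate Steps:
g = -117 (g = 9*(-13) = -117)
O(y, N) = -117 + N + y (O(y, N) = (y + N) - 117 = (N + y) - 117 = -117 + N + y)
m(h) = 2*h² (m(h) = h*(2*h) = 2*h²)
√(m(O(-11, -30)) + 1188²) = √(2*(-117 - 30 - 11)² + 1188²) = √(2*(-158)² + 1411344) = √(2*24964 + 1411344) = √(49928 + 1411344) = √1461272 = 2*√365318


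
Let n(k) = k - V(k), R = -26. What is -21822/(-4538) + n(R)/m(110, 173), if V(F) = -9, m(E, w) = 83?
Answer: 867040/188327 ≈ 4.6039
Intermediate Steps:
n(k) = 9 + k (n(k) = k - 1*(-9) = k + 9 = 9 + k)
-21822/(-4538) + n(R)/m(110, 173) = -21822/(-4538) + (9 - 26)/83 = -21822*(-1/4538) - 17*1/83 = 10911/2269 - 17/83 = 867040/188327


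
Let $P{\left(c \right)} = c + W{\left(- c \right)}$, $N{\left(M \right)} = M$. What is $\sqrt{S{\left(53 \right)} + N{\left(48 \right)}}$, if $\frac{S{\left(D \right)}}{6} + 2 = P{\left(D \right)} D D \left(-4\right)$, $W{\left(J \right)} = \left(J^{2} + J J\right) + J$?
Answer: $2 i \sqrt{94685763} \approx 19461.0 i$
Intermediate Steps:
$W{\left(J \right)} = J + 2 J^{2}$ ($W{\left(J \right)} = \left(J^{2} + J^{2}\right) + J = 2 J^{2} + J = J + 2 J^{2}$)
$P{\left(c \right)} = c - c \left(1 - 2 c\right)$ ($P{\left(c \right)} = c + - c \left(1 + 2 \left(- c\right)\right) = c + - c \left(1 - 2 c\right) = c - c \left(1 - 2 c\right)$)
$S{\left(D \right)} = -12 - 48 D^{4}$ ($S{\left(D \right)} = -12 + 6 \cdot 2 D^{2} D D \left(-4\right) = -12 + 6 \cdot 2 D^{3} \left(- 4 D\right) = -12 + 6 \left(- 8 D^{4}\right) = -12 - 48 D^{4}$)
$\sqrt{S{\left(53 \right)} + N{\left(48 \right)}} = \sqrt{\left(-12 - 48 \cdot 53^{4}\right) + 48} = \sqrt{\left(-12 - 378743088\right) + 48} = \sqrt{-378743100 + 48} = \sqrt{-378743052} = 2 i \sqrt{94685763}$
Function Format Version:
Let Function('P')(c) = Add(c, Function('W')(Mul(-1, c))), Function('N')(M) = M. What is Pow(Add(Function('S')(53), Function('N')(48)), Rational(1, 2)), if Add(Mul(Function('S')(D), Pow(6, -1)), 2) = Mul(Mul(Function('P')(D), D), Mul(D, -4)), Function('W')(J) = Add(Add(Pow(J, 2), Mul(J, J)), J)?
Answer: Mul(2, I, Pow(94685763, Rational(1, 2))) ≈ Mul(19461., I)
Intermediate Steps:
Function('W')(J) = Add(J, Mul(2, Pow(J, 2))) (Function('W')(J) = Add(Add(Pow(J, 2), Pow(J, 2)), J) = Add(Mul(2, Pow(J, 2)), J) = Add(J, Mul(2, Pow(J, 2))))
Function('P')(c) = Add(c, Mul(-1, c, Add(1, Mul(-2, c)))) (Function('P')(c) = Add(c, Mul(Mul(-1, c), Add(1, Mul(2, Mul(-1, c))))) = Add(c, Mul(Mul(-1, c), Add(1, Mul(-2, c)))) = Add(c, Mul(-1, c, Add(1, Mul(-2, c)))))
Function('S')(D) = Add(-12, Mul(-48, Pow(D, 4))) (Function('S')(D) = Add(-12, Mul(6, Mul(Mul(Mul(2, Pow(D, 2)), D), Mul(D, -4)))) = Add(-12, Mul(6, Mul(Mul(2, Pow(D, 3)), Mul(-4, D)))) = Add(-12, Mul(6, Mul(-8, Pow(D, 4)))) = Add(-12, Mul(-48, Pow(D, 4))))
Pow(Add(Function('S')(53), Function('N')(48)), Rational(1, 2)) = Pow(Add(Add(-12, Mul(-48, Pow(53, 4))), 48), Rational(1, 2)) = Pow(Add(Add(-12, Mul(-48, 7890481)), 48), Rational(1, 2)) = Pow(Add(Add(-12, -378743088), 48), Rational(1, 2)) = Pow(Add(-378743100, 48), Rational(1, 2)) = Pow(-378743052, Rational(1, 2)) = Mul(2, I, Pow(94685763, Rational(1, 2)))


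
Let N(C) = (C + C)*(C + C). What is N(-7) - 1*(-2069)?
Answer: 2265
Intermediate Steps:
N(C) = 4*C² (N(C) = (2*C)*(2*C) = 4*C²)
N(-7) - 1*(-2069) = 4*(-7)² - 1*(-2069) = 4*49 + 2069 = 196 + 2069 = 2265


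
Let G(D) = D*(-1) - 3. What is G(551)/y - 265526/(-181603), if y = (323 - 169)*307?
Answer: 6226465083/4292913317 ≈ 1.4504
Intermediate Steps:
G(D) = -3 - D (G(D) = -D - 3 = -3 - D)
y = 47278 (y = 154*307 = 47278)
G(551)/y - 265526/(-181603) = (-3 - 1*551)/47278 - 265526/(-181603) = (-3 - 551)*(1/47278) - 265526*(-1/181603) = -554*1/47278 + 265526/181603 = -277/23639 + 265526/181603 = 6226465083/4292913317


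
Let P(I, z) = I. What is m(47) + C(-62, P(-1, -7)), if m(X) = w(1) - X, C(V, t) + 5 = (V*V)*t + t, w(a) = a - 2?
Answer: -3898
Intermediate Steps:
w(a) = -2 + a
C(V, t) = -5 + t + t*V**2 (C(V, t) = -5 + ((V*V)*t + t) = -5 + (V**2*t + t) = -5 + (t*V**2 + t) = -5 + (t + t*V**2) = -5 + t + t*V**2)
m(X) = -1 - X (m(X) = (-2 + 1) - X = -1 - X)
m(47) + C(-62, P(-1, -7)) = (-1 - 1*47) + (-5 - 1 - 1*(-62)**2) = (-1 - 47) + (-5 - 1 - 1*3844) = -48 + (-5 - 1 - 3844) = -48 - 3850 = -3898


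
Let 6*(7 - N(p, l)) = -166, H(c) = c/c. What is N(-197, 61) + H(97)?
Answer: 107/3 ≈ 35.667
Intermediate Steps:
H(c) = 1
N(p, l) = 104/3 (N(p, l) = 7 - 1/6*(-166) = 7 + 83/3 = 104/3)
N(-197, 61) + H(97) = 104/3 + 1 = 107/3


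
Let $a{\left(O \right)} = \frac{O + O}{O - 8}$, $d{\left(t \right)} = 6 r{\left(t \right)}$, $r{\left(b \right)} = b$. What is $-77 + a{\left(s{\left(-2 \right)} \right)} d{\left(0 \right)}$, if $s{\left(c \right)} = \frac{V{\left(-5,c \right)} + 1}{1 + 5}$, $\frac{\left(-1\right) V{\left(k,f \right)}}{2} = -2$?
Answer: $-77$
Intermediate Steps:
$V{\left(k,f \right)} = 4$ ($V{\left(k,f \right)} = \left(-2\right) \left(-2\right) = 4$)
$s{\left(c \right)} = \frac{5}{6}$ ($s{\left(c \right)} = \frac{4 + 1}{1 + 5} = \frac{5}{6}$)
$d{\left(t \right)} = 6 t$
$a{\left(O \right)} = \frac{2 O}{-8 + O}$
$-77 + a{\left(s{\left(-2 \right)} \right)} d{\left(0 \right)} = -77 + 2 \cdot \frac{5}{6} \frac{1}{-8 + \frac{5}{6}} \cdot 6 \cdot 0 = -77 + 2 \cdot \frac{5}{6} \frac{1}{- \frac{43}{6}} \cdot 0 = -77 + 2 \cdot \frac{5}{6} \left(- \frac{6}{43}\right) 0 = -77 - 0 = -77 + 0 = -77$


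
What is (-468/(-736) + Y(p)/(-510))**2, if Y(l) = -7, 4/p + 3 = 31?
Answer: 928969441/2201486400 ≈ 0.42197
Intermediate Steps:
p = 1/7 (p = 4/(-3 + 31) = 4/28 = 4*(1/28) = 1/7 ≈ 0.14286)
(-468/(-736) + Y(p)/(-510))**2 = (-468/(-736) - 7/(-510))**2 = (-468*(-1/736) - 7*(-1/510))**2 = (117/184 + 7/510)**2 = (30479/46920)**2 = 928969441/2201486400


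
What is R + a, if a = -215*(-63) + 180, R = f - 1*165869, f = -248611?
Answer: -400755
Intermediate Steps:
R = -414480 (R = -248611 - 1*165869 = -248611 - 165869 = -414480)
a = 13725 (a = 13545 + 180 = 13725)
R + a = -414480 + 13725 = -400755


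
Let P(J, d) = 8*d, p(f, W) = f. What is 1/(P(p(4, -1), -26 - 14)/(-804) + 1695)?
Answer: 201/340775 ≈ 0.00058983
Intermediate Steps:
1/(P(p(4, -1), -26 - 14)/(-804) + 1695) = 1/((8*(-26 - 14))/(-804) + 1695) = 1/((8*(-40))*(-1/804) + 1695) = 1/(-320*(-1/804) + 1695) = 1/(80/201 + 1695) = 1/(340775/201) = 201/340775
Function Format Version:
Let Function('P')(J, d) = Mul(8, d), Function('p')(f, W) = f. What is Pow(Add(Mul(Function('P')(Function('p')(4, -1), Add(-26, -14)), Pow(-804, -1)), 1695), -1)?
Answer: Rational(201, 340775) ≈ 0.00058983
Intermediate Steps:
Pow(Add(Mul(Function('P')(Function('p')(4, -1), Add(-26, -14)), Pow(-804, -1)), 1695), -1) = Pow(Add(Mul(Mul(8, Add(-26, -14)), Pow(-804, -1)), 1695), -1) = Pow(Add(Mul(Mul(8, -40), Rational(-1, 804)), 1695), -1) = Pow(Add(Mul(-320, Rational(-1, 804)), 1695), -1) = Pow(Add(Rational(80, 201), 1695), -1) = Pow(Rational(340775, 201), -1) = Rational(201, 340775)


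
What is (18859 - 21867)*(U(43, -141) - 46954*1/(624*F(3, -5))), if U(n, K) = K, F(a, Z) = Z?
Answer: 73877608/195 ≈ 3.7886e+5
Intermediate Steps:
(18859 - 21867)*(U(43, -141) - 46954*1/(624*F(3, -5))) = (18859 - 21867)*(-141 - 46954/(-24*(-5)*(-26))) = -3008*(-141 - 46954/(120*(-26))) = -3008*(-141 - 46954/(-3120)) = -3008*(-141 - 46954*(-1/3120)) = -3008*(-141 + 23477/1560) = -3008*(-196483/1560) = 73877608/195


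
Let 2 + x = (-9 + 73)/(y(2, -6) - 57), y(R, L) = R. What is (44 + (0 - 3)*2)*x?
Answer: -6612/55 ≈ -120.22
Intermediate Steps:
x = -174/55 (x = -2 + (-9 + 73)/(2 - 57) = -2 + 64/(-55) = -2 + 64*(-1/55) = -2 - 64/55 = -174/55 ≈ -3.1636)
(44 + (0 - 3)*2)*x = (44 + (0 - 3)*2)*(-174/55) = (44 - 3*2)*(-174/55) = (44 - 6)*(-174/55) = 38*(-174/55) = -6612/55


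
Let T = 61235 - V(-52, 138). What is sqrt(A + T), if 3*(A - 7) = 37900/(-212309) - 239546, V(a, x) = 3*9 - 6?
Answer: I*sqrt(7556821504211469)/636927 ≈ 136.48*I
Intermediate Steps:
V(a, x) = 21 (V(a, x) = 27 - 6 = 21)
A = -50853351125/636927 (A = 7 + (37900/(-212309) - 239546)/3 = 7 + (37900*(-1/212309) - 239546)/3 = 7 + (-37900/212309 - 239546)/3 = 7 + (1/3)*(-50857809614/212309) = 7 - 50857809614/636927 = -50853351125/636927 ≈ -79842.)
T = 61214 (T = 61235 - 1*21 = 61235 - 21 = 61214)
sqrt(A + T) = sqrt(-50853351125/636927 + 61214) = sqrt(-11864501747/636927) = I*sqrt(7556821504211469)/636927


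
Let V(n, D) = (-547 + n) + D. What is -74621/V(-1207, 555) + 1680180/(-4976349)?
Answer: 123108534303/1988880817 ≈ 61.898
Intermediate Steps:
V(n, D) = -547 + D + n
-74621/V(-1207, 555) + 1680180/(-4976349) = -74621/(-547 + 555 - 1207) + 1680180/(-4976349) = -74621/(-1199) + 1680180*(-1/4976349) = -74621*(-1/1199) - 560060/1658783 = 74621/1199 - 560060/1658783 = 123108534303/1988880817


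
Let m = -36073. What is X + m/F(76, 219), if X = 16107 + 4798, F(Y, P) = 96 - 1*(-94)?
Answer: 3935877/190 ≈ 20715.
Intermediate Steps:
F(Y, P) = 190 (F(Y, P) = 96 + 94 = 190)
X = 20905
X + m/F(76, 219) = 20905 - 36073/190 = 3935877/190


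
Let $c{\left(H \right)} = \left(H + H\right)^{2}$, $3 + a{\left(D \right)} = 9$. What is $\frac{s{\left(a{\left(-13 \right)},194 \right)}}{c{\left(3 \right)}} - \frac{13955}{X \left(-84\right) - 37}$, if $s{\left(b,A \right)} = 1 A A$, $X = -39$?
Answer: $\frac{30350156}{29151} \approx 1041.1$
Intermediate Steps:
$a{\left(D \right)} = 6$ ($a{\left(D \right)} = -3 + 9 = 6$)
$c{\left(H \right)} = 4 H^{2}$ ($c{\left(H \right)} = \left(2 H\right)^{2} = 4 H^{2}$)
$s{\left(b,A \right)} = A^{2}$ ($s{\left(b,A \right)} = A A = A^{2}$)
$\frac{s{\left(a{\left(-13 \right)},194 \right)}}{c{\left(3 \right)}} - \frac{13955}{X \left(-84\right) - 37} = \frac{194^{2}}{4 \cdot 3^{2}} - \frac{13955}{\left(-39\right) \left(-84\right) - 37} = \frac{37636}{4 \cdot 9} - \frac{13955}{3276 - 37} = \frac{37636}{36} - \frac{13955}{3239} = 37636 \cdot \frac{1}{36} - \frac{13955}{3239} = \frac{9409}{9} - \frac{13955}{3239} = \frac{30350156}{29151}$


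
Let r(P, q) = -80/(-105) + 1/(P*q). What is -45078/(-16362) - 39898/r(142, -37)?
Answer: -12003911461505/229185261 ≈ -52376.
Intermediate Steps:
r(P, q) = 16/21 + 1/(P*q) (r(P, q) = -80*(-1/105) + 1/(P*q) = 16/21 + 1/(P*q))
-45078/(-16362) - 39898/r(142, -37) = -45078/(-16362) - 39898/(16/21 + 1/(142*(-37))) = -45078*(-1/16362) - 39898/(16/21 + (1/142)*(-1/37)) = 7513/2727 - 39898/(16/21 - 1/5254) = 7513/2727 - 39898/84043/110334 = 7513/2727 - 39898*110334/84043 = 7513/2727 - 4402105932/84043 = -12003911461505/229185261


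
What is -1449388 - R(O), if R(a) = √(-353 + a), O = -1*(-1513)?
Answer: -1449388 - 2*√290 ≈ -1.4494e+6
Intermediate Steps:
O = 1513
-1449388 - R(O) = -1449388 - √(-353 + 1513) = -1449388 - √1160 = -1449388 - 2*√290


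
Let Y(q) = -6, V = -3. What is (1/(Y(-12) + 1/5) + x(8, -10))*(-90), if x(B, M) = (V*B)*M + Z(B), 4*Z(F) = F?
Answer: -631170/29 ≈ -21764.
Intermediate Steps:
Z(F) = F/4
x(B, M) = B/4 - 3*B*M (x(B, M) = (-3*B)*M + B/4 = -3*B*M + B/4 = B/4 - 3*B*M)
(1/(Y(-12) + 1/5) + x(8, -10))*(-90) = (1/(-6 + 1/5) + (1/4)*8*(1 - 12*(-10)))*(-90) = (1/(-6 + 1/5) + (1/4)*8*(1 + 120))*(-90) = (1/(-29/5) + (1/4)*8*121)*(-90) = (-5/29 + 242)*(-90) = (7013/29)*(-90) = -631170/29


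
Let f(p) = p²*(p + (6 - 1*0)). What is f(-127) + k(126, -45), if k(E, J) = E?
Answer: -1951483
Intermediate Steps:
f(p) = p²*(6 + p) (f(p) = p²*(p + (6 + 0)) = p²*(p + 6) = p²*(6 + p))
f(-127) + k(126, -45) = (-127)²*(6 - 127) + 126 = 16129*(-121) + 126 = -1951609 + 126 = -1951483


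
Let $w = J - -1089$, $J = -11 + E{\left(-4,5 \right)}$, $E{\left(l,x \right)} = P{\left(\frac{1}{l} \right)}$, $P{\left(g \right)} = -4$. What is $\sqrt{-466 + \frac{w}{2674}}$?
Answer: $\frac{i \sqrt{832289185}}{1337} \approx 21.578 i$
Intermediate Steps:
$E{\left(l,x \right)} = -4$
$J = -15$ ($J = -11 - 4 = -15$)
$w = 1074$ ($w = -15 - -1089 = -15 + 1089 = 1074$)
$\sqrt{-466 + \frac{w}{2674}} = \sqrt{-466 + \frac{1074}{2674}} = \sqrt{-466 + 1074 \cdot \frac{1}{2674}} = \sqrt{-466 + \frac{537}{1337}} = \sqrt{- \frac{622505}{1337}} = \frac{i \sqrt{832289185}}{1337}$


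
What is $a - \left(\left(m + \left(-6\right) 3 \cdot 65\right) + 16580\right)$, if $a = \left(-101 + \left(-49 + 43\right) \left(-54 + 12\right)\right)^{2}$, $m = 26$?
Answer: $7365$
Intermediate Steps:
$a = 22801$ ($a = \left(-101 - -252\right)^{2} = \left(-101 + 252\right)^{2} = 151^{2} = 22801$)
$a - \left(\left(m + \left(-6\right) 3 \cdot 65\right) + 16580\right) = 22801 - \left(\left(26 + \left(-6\right) 3 \cdot 65\right) + 16580\right) = 22801 - \left(\left(26 - 1170\right) + 16580\right) = 22801 - \left(-1144 + 16580\right) = 22801 - 15436 = 7365$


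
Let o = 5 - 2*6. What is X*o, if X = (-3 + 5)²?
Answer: -28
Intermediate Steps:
X = 4 (X = 2² = 4)
o = -7 (o = 5 - 12 = -7)
X*o = 4*(-7) = -28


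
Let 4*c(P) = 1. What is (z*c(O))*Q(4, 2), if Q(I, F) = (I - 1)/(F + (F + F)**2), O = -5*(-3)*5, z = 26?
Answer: 13/12 ≈ 1.0833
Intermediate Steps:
O = 75 (O = 15*5 = 75)
Q(I, F) = (-1 + I)/(F + 4*F**2) (Q(I, F) = (-1 + I)/(F + (2*F)**2) = (-1 + I)/(F + 4*F**2))
c(P) = 1/4 (c(P) = (1/4)*1 = 1/4)
(z*c(O))*Q(4, 2) = (26*(1/4))*((-1 + 4)/(2*(1 + 4*2))) = 13*((1/2)*3/(1 + 8))/2 = 13*((1/2)*3/9)/2 = 13*((1/2)*(1/9)*3)/2 = (13/2)*(1/6) = 13/12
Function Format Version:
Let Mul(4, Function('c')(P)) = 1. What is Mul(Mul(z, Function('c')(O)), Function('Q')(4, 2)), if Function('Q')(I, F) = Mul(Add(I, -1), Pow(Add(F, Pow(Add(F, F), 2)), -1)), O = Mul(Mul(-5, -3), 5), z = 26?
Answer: Rational(13, 12) ≈ 1.0833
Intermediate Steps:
O = 75 (O = Mul(15, 5) = 75)
Function('Q')(I, F) = Mul(Pow(Add(F, Mul(4, Pow(F, 2))), -1), Add(-1, I)) (Function('Q')(I, F) = Mul(Add(-1, I), Pow(Add(F, Pow(Mul(2, F), 2)), -1)) = Mul(Add(-1, I), Pow(Add(F, Mul(4, Pow(F, 2))), -1)) = Mul(Pow(Add(F, Mul(4, Pow(F, 2))), -1), Add(-1, I)))
Function('c')(P) = Rational(1, 4) (Function('c')(P) = Mul(Rational(1, 4), 1) = Rational(1, 4))
Mul(Mul(z, Function('c')(O)), Function('Q')(4, 2)) = Mul(Mul(26, Rational(1, 4)), Mul(Pow(2, -1), Pow(Add(1, Mul(4, 2)), -1), Add(-1, 4))) = Mul(Rational(13, 2), Mul(Rational(1, 2), Pow(Add(1, 8), -1), 3)) = Mul(Rational(13, 2), Mul(Rational(1, 2), Pow(9, -1), 3)) = Mul(Rational(13, 2), Mul(Rational(1, 2), Rational(1, 9), 3)) = Mul(Rational(13, 2), Rational(1, 6)) = Rational(13, 12)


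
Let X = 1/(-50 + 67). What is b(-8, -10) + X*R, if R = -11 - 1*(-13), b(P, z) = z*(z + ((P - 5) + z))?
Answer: 5612/17 ≈ 330.12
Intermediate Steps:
b(P, z) = z*(-5 + P + 2*z) (b(P, z) = z*(z + ((-5 + P) + z)) = z*(z + (-5 + P + z)) = z*(-5 + P + 2*z))
X = 1/17 ≈ 0.058824
R = 2 (R = -11 + 13 = 2)
b(-8, -10) + X*R = -10*(-5 - 8 + 2*(-10)) + (1/17)*2 = -10*(-5 - 8 - 20) + 2/17 = -10*(-33) + 2/17 = 330 + 2/17 = 5612/17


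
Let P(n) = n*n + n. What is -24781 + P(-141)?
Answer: -5041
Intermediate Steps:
P(n) = n + n² (P(n) = n² + n = n + n²)
-24781 + P(-141) = -24781 - 141*(1 - 141) = -24781 - 141*(-140) = -24781 + 19740 = -5041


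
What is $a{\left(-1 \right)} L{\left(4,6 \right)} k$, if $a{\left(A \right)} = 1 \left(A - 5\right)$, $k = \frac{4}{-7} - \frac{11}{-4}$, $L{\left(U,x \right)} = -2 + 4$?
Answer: $- \frac{183}{7} \approx -26.143$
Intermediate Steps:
$L{\left(U,x \right)} = 2$
$k = \frac{61}{28}$ ($k = 4 \left(- \frac{1}{7}\right) - - \frac{11}{4} = - \frac{4}{7} + \frac{11}{4} = \frac{61}{28} \approx 2.1786$)
$a{\left(A \right)} = -5 + A$ ($a{\left(A \right)} = 1 \left(-5 + A\right) = -5 + A$)
$a{\left(-1 \right)} L{\left(4,6 \right)} k = \left(-5 - 1\right) 2 \cdot \frac{61}{28} = \left(-6\right) 2 \cdot \frac{61}{28} = \left(-12\right) \frac{61}{28} = - \frac{183}{7}$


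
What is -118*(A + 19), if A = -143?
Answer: 14632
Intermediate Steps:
-118*(A + 19) = -118*(-143 + 19) = -118*(-124) = 14632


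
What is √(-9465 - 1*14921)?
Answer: I*√24386 ≈ 156.16*I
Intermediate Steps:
√(-9465 - 1*14921) = √(-9465 - 14921) = √(-24386) = I*√24386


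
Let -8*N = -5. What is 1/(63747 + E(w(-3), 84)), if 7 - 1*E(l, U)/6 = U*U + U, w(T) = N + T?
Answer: 1/20949 ≈ 4.7735e-5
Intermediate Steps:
N = 5/8 (N = -⅛*(-5) = 5/8 ≈ 0.62500)
w(T) = 5/8 + T
E(l, U) = 42 - 6*U - 6*U² (E(l, U) = 42 - 6*(U*U + U) = 42 - 6*(U² + U) = 42 - 6*(U + U²) = 42 + (-6*U - 6*U²) = 42 - 6*U - 6*U²)
1/(63747 + E(w(-3), 84)) = 1/(63747 + (42 - 6*84 - 6*84²)) = 1/(63747 + (42 - 504 - 6*7056)) = 1/(63747 + (42 - 504 - 42336)) = 1/(63747 - 42798) = 1/20949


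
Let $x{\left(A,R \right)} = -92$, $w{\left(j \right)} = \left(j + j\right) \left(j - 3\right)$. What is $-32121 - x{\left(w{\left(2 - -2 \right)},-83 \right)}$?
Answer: $-32029$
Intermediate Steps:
$w{\left(j \right)} = 2 j \left(-3 + j\right)$
$-32121 - x{\left(w{\left(2 - -2 \right)},-83 \right)} = -32121 - -92 = -32121 + 92 = -32029$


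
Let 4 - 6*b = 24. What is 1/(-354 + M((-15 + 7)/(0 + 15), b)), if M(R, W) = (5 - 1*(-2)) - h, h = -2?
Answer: -1/345 ≈ -0.0028986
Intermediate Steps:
b = -10/3 (b = ⅔ - ⅙*24 = ⅔ - 4 = -10/3 ≈ -3.3333)
M(R, W) = 9 (M(R, W) = (5 - 1*(-2)) - 1*(-2) = (5 + 2) + 2 = 7 + 2 = 9)
1/(-354 + M((-15 + 7)/(0 + 15), b)) = 1/(-354 + 9) = 1/(-345) = -1/345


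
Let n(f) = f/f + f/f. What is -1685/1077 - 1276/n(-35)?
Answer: -688811/1077 ≈ -639.56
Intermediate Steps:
n(f) = 2 (n(f) = 1 + 1 = 2)
-1685/1077 - 1276/n(-35) = -1685/1077 - 1276/2 = -1685*1/1077 - 1276*½ = -1685/1077 - 638 = -688811/1077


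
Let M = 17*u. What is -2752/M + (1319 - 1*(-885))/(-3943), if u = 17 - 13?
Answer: -2750252/67031 ≈ -41.030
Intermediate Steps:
u = 4
M = 68 (M = 17*4 = 68)
-2752/M + (1319 - 1*(-885))/(-3943) = -2752/68 + (1319 - 1*(-885))/(-3943) = -2752*1/68 + (1319 + 885)*(-1/3943) = -688/17 + 2204*(-1/3943) = -688/17 - 2204/3943 = -2750252/67031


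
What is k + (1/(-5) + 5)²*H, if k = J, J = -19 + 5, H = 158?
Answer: 90658/25 ≈ 3626.3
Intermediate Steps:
J = -14
k = -14
k + (1/(-5) + 5)²*H = -14 + (1/(-5) + 5)²*158 = -14 + (-⅕ + 5)²*158 = -14 + (24/5)²*158 = -14 + (576/25)*158 = -14 + 91008/25 = 90658/25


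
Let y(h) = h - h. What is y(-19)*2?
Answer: 0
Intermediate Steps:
y(h) = 0
y(-19)*2 = 0*2 = 0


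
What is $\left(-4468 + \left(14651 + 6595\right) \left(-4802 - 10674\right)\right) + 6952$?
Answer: $-328800612$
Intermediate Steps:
$\left(-4468 + \left(14651 + 6595\right) \left(-4802 - 10674\right)\right) + 6952 = \left(-4468 + 21246 \left(-15476\right)\right) + 6952 = \left(-4468 - 328803096\right) + 6952 = -328807564 + 6952 = -328800612$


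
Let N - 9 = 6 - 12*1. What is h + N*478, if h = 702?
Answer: 2136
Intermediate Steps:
N = 3 (N = 9 + (6 - 12*1) = 9 + (6 - 12) = 9 - 6 = 3)
h + N*478 = 702 + 3*478 = 702 + 1434 = 2136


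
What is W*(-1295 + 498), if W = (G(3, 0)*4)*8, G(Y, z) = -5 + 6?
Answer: -25504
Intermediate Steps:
G(Y, z) = 1
W = 32 (W = (1*4)*8 = 4*8 = 32)
W*(-1295 + 498) = 32*(-1295 + 498) = 32*(-797) = -25504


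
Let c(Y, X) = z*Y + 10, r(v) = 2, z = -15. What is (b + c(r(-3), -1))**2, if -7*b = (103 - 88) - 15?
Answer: 400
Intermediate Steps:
c(Y, X) = 10 - 15*Y (c(Y, X) = -15*Y + 10 = 10 - 15*Y)
b = 0 (b = -((103 - 88) - 15)/7 = -(15 - 15)/7 = -1/7*0 = 0)
(b + c(r(-3), -1))**2 = (0 + (10 - 15*2))**2 = (0 + (10 - 30))**2 = (0 - 20)**2 = (-20)**2 = 400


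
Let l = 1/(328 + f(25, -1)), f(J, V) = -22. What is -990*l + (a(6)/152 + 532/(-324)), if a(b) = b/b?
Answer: -1019455/209304 ≈ -4.8707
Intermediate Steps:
a(b) = 1
l = 1/306 (l = 1/(328 - 22) = 1/306 ≈ 0.0032680)
-990*l + (a(6)/152 + 532/(-324)) = -990*1/306 + (1/152 + 532/(-324)) = -55/17 + (1*(1/152) + 532*(-1/324)) = -55/17 + (1/152 - 133/81) = -55/17 - 20135/12312 = -1019455/209304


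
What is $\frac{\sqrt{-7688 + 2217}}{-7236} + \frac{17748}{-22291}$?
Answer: $- \frac{17748}{22291} - \frac{i \sqrt{5471}}{7236} \approx -0.7962 - 0.010222 i$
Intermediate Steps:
$\frac{\sqrt{-7688 + 2217}}{-7236} + \frac{17748}{-22291} = \sqrt{-5471} \left(- \frac{1}{7236}\right) + 17748 \left(- \frac{1}{22291}\right) = i \sqrt{5471} \left(- \frac{1}{7236}\right) - \frac{17748}{22291} = - \frac{i \sqrt{5471}}{7236} - \frac{17748}{22291} = - \frac{17748}{22291} - \frac{i \sqrt{5471}}{7236}$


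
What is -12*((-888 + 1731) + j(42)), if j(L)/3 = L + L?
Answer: -13140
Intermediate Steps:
j(L) = 6*L (j(L) = 3*(L + L) = 3*(2*L) = 6*L)
-12*((-888 + 1731) + j(42)) = -12*((-888 + 1731) + 6*42) = -12*(843 + 252) = -12*1095 = -13140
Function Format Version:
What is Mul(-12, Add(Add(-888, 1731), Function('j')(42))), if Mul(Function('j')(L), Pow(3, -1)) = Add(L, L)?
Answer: -13140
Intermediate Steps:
Function('j')(L) = Mul(6, L) (Function('j')(L) = Mul(3, Add(L, L)) = Mul(3, Mul(2, L)) = Mul(6, L))
Mul(-12, Add(Add(-888, 1731), Function('j')(42))) = Mul(-12, Add(Add(-888, 1731), Mul(6, 42))) = Mul(-12, Add(843, 252)) = Mul(-12, 1095) = -13140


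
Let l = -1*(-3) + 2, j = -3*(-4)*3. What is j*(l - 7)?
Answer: -72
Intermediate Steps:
j = 36 (j = 12*3 = 36)
l = 5 (l = 3 + 2 = 5)
j*(l - 7) = 36*(5 - 7) = 36*(-2) = -72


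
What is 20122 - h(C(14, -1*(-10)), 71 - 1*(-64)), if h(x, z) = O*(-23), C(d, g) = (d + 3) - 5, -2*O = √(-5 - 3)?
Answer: 20122 - 23*I*√2 ≈ 20122.0 - 32.527*I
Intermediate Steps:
O = -I*√2 (O = -√(-5 - 3)/2 = -I*√2 ≈ -1.4142*I)
C(d, g) = -2 + d (C(d, g) = (3 + d) - 5 = -2 + d)
h(x, z) = 23*I*√2 (h(x, z) = -I*√2*(-23) = 23*I*√2)
20122 - h(C(14, -1*(-10)), 71 - 1*(-64)) = 20122 - 23*I*√2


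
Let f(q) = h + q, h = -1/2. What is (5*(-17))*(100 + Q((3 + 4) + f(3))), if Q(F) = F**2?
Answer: -64685/4 ≈ -16171.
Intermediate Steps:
h = -1/2 (h = -1*1/2 = -1/2 ≈ -0.50000)
f(q) = -1/2 + q
(5*(-17))*(100 + Q((3 + 4) + f(3))) = (5*(-17))*(100 + ((3 + 4) + (-1/2 + 3))**2) = -85*(100 + (7 + 5/2)**2) = -85*(100 + (19/2)**2) = -85*(100 + 361/4) = -85*761/4 = -64685/4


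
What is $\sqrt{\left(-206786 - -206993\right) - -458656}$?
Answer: $\sqrt{458863} \approx 677.39$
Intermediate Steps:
$\sqrt{\left(-206786 - -206993\right) - -458656} = \sqrt{\left(-206786 + 206993\right) + 458656} = \sqrt{207 + 458656} = \sqrt{458863}$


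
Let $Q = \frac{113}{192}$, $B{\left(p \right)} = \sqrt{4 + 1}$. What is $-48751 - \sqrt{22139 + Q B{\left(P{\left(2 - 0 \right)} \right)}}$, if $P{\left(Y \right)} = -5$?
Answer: $-48751 - \frac{\sqrt{12752064 + 339 \sqrt{5}}}{24} \approx -48900.0$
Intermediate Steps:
$B{\left(p \right)} = \sqrt{5}$
$Q = \frac{113}{192}$ ($Q = 113 \cdot \frac{1}{192} = \frac{113}{192} \approx 0.58854$)
$-48751 - \sqrt{22139 + Q B{\left(P{\left(2 - 0 \right)} \right)}} = -48751 - \sqrt{22139 + \frac{113 \sqrt{5}}{192}}$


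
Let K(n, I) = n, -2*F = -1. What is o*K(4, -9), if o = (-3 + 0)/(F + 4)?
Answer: -8/3 ≈ -2.6667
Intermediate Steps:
F = 1/2 (F = -1/2*(-1) = 1/2 ≈ 0.50000)
o = -2/3 (o = (-3 + 0)/(1/2 + 4) = -3/9/2 = -3*2/9 = -2/3 ≈ -0.66667)
o*K(4, -9) = -2/3*4 = -8/3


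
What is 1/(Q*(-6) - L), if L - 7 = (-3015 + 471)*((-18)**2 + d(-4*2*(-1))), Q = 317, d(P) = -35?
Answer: 1/733307 ≈ 1.3637e-6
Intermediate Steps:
L = -735209 (L = 7 + (-3015 + 471)*((-18)**2 - 35) = 7 - 2544*(324 - 35) = 7 - 2544*289 = 7 - 735216 = -735209)
1/(Q*(-6) - L) = 1/(317*(-6) - 1*(-735209)) = 1/(-1902 + 735209) = 1/733307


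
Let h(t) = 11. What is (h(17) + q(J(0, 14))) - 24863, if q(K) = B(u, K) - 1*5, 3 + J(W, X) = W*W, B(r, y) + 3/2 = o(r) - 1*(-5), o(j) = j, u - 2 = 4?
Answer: -49695/2 ≈ -24848.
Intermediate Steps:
u = 6 (u = 2 + 4 = 6)
B(r, y) = 7/2 + r (B(r, y) = -3/2 + (r - 1*(-5)) = -3/2 + (r + 5) = -3/2 + (5 + r) = 7/2 + r)
J(W, X) = -3 + W² (J(W, X) = -3 + W*W = -3 + W²)
q(K) = 9/2 (q(K) = (7/2 + 6) - 1*5 = 19/2 - 5 = 9/2)
(h(17) + q(J(0, 14))) - 24863 = (11 + 9/2) - 24863 = 31/2 - 24863 = -49695/2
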